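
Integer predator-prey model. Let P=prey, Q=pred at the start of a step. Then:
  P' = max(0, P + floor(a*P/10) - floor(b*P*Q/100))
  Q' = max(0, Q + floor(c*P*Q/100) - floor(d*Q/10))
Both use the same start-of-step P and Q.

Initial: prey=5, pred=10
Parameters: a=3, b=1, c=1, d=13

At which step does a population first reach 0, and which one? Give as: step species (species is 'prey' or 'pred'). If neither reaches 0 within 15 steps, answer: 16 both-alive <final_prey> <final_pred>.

Step 1: prey: 5+1-0=6; pred: 10+0-13=0
First extinction: pred at step 1

Answer: 1 pred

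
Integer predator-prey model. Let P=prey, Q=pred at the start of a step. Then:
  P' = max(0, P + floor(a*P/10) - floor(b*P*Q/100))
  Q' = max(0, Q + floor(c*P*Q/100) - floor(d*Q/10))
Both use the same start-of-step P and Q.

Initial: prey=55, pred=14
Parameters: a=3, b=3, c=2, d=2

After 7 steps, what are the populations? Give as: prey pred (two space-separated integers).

Step 1: prey: 55+16-23=48; pred: 14+15-2=27
Step 2: prey: 48+14-38=24; pred: 27+25-5=47
Step 3: prey: 24+7-33=0; pred: 47+22-9=60
Step 4: prey: 0+0-0=0; pred: 60+0-12=48
Step 5: prey: 0+0-0=0; pred: 48+0-9=39
Step 6: prey: 0+0-0=0; pred: 39+0-7=32
Step 7: prey: 0+0-0=0; pred: 32+0-6=26

Answer: 0 26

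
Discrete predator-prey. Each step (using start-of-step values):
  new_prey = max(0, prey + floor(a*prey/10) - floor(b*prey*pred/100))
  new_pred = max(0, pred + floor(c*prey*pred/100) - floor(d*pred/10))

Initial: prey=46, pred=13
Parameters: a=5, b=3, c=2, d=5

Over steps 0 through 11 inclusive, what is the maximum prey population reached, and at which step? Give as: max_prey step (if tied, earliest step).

Step 1: prey: 46+23-17=52; pred: 13+11-6=18
Step 2: prey: 52+26-28=50; pred: 18+18-9=27
Step 3: prey: 50+25-40=35; pred: 27+27-13=41
Step 4: prey: 35+17-43=9; pred: 41+28-20=49
Step 5: prey: 9+4-13=0; pred: 49+8-24=33
Step 6: prey: 0+0-0=0; pred: 33+0-16=17
Step 7: prey: 0+0-0=0; pred: 17+0-8=9
Step 8: prey: 0+0-0=0; pred: 9+0-4=5
Step 9: prey: 0+0-0=0; pred: 5+0-2=3
Step 10: prey: 0+0-0=0; pred: 3+0-1=2
Step 11: prey: 0+0-0=0; pred: 2+0-1=1
Max prey = 52 at step 1

Answer: 52 1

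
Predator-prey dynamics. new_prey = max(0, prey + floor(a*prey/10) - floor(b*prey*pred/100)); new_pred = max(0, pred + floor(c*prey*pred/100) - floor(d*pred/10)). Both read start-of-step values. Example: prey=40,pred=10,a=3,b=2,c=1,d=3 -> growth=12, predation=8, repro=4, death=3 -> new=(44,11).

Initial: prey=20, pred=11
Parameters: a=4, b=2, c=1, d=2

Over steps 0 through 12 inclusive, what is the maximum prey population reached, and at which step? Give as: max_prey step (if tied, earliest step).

Answer: 47 6

Derivation:
Step 1: prey: 20+8-4=24; pred: 11+2-2=11
Step 2: prey: 24+9-5=28; pred: 11+2-2=11
Step 3: prey: 28+11-6=33; pred: 11+3-2=12
Step 4: prey: 33+13-7=39; pred: 12+3-2=13
Step 5: prey: 39+15-10=44; pred: 13+5-2=16
Step 6: prey: 44+17-14=47; pred: 16+7-3=20
Step 7: prey: 47+18-18=47; pred: 20+9-4=25
Step 8: prey: 47+18-23=42; pred: 25+11-5=31
Step 9: prey: 42+16-26=32; pred: 31+13-6=38
Step 10: prey: 32+12-24=20; pred: 38+12-7=43
Step 11: prey: 20+8-17=11; pred: 43+8-8=43
Step 12: prey: 11+4-9=6; pred: 43+4-8=39
Max prey = 47 at step 6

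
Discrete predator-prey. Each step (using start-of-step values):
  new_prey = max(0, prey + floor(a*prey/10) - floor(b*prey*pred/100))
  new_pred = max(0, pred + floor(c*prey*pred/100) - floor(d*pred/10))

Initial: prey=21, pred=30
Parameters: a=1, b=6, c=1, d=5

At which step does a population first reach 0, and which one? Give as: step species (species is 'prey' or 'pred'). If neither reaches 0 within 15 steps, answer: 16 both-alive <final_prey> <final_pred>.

Step 1: prey: 21+2-37=0; pred: 30+6-15=21
First extinction: prey at step 1

Answer: 1 prey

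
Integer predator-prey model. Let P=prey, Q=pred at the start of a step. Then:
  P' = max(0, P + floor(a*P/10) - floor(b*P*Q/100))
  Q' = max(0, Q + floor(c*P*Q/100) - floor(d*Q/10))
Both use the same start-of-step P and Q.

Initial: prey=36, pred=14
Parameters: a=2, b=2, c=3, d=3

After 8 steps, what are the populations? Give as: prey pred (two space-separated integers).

Answer: 0 14

Derivation:
Step 1: prey: 36+7-10=33; pred: 14+15-4=25
Step 2: prey: 33+6-16=23; pred: 25+24-7=42
Step 3: prey: 23+4-19=8; pred: 42+28-12=58
Step 4: prey: 8+1-9=0; pred: 58+13-17=54
Step 5: prey: 0+0-0=0; pred: 54+0-16=38
Step 6: prey: 0+0-0=0; pred: 38+0-11=27
Step 7: prey: 0+0-0=0; pred: 27+0-8=19
Step 8: prey: 0+0-0=0; pred: 19+0-5=14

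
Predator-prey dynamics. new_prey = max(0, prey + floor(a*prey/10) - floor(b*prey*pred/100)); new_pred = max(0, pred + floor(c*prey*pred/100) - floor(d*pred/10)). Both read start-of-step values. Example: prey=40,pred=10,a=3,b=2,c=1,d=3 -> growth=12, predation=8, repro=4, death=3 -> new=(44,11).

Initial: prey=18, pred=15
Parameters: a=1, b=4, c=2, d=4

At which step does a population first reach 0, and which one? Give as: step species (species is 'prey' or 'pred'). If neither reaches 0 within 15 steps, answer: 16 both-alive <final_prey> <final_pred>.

Answer: 16 both-alive 3 2

Derivation:
Step 1: prey: 18+1-10=9; pred: 15+5-6=14
Step 2: prey: 9+0-5=4; pred: 14+2-5=11
Step 3: prey: 4+0-1=3; pred: 11+0-4=7
Step 4: prey: 3+0-0=3; pred: 7+0-2=5
Step 5: prey: 3+0-0=3; pred: 5+0-2=3
Step 6: prey: 3+0-0=3; pred: 3+0-1=2
Step 7: prey: 3+0-0=3; pred: 2+0-0=2
Steps 8-15: state stable at prey=3, pred=2 (no change)
No extinction within 15 steps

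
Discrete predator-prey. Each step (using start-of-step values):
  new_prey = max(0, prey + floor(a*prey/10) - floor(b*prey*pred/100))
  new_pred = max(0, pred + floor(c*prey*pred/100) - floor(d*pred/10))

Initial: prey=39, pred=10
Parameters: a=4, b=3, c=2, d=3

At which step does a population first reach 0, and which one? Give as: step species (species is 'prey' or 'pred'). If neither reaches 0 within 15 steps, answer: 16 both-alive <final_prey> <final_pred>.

Answer: 5 prey

Derivation:
Step 1: prey: 39+15-11=43; pred: 10+7-3=14
Step 2: prey: 43+17-18=42; pred: 14+12-4=22
Step 3: prey: 42+16-27=31; pred: 22+18-6=34
Step 4: prey: 31+12-31=12; pred: 34+21-10=45
Step 5: prey: 12+4-16=0; pred: 45+10-13=42
First extinction: prey at step 5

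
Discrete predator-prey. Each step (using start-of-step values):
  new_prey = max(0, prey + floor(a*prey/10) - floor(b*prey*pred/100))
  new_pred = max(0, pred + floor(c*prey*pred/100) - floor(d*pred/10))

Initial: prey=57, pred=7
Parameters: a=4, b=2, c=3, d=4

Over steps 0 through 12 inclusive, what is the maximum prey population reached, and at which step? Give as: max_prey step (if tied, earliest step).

Answer: 77 2

Derivation:
Step 1: prey: 57+22-7=72; pred: 7+11-2=16
Step 2: prey: 72+28-23=77; pred: 16+34-6=44
Step 3: prey: 77+30-67=40; pred: 44+101-17=128
Step 4: prey: 40+16-102=0; pred: 128+153-51=230
Step 5: prey: 0+0-0=0; pred: 230+0-92=138
Step 6: prey: 0+0-0=0; pred: 138+0-55=83
Step 7: prey: 0+0-0=0; pred: 83+0-33=50
Step 8: prey: 0+0-0=0; pred: 50+0-20=30
Step 9: prey: 0+0-0=0; pred: 30+0-12=18
Step 10: prey: 0+0-0=0; pred: 18+0-7=11
Step 11: prey: 0+0-0=0; pred: 11+0-4=7
Step 12: prey: 0+0-0=0; pred: 7+0-2=5
Max prey = 77 at step 2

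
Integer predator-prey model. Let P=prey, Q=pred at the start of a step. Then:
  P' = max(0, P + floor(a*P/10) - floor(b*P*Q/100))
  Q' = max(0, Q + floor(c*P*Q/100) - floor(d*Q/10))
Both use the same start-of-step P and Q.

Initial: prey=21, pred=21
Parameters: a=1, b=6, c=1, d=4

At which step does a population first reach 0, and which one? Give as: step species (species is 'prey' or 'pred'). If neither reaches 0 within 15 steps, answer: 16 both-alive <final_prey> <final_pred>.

Answer: 1 prey

Derivation:
Step 1: prey: 21+2-26=0; pred: 21+4-8=17
First extinction: prey at step 1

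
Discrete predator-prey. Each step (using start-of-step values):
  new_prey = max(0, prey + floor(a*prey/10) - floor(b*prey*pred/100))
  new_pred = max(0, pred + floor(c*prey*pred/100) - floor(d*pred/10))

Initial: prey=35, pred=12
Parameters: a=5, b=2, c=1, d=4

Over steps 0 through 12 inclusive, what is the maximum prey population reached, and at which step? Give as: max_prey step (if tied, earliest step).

Answer: 95 5

Derivation:
Step 1: prey: 35+17-8=44; pred: 12+4-4=12
Step 2: prey: 44+22-10=56; pred: 12+5-4=13
Step 3: prey: 56+28-14=70; pred: 13+7-5=15
Step 4: prey: 70+35-21=84; pred: 15+10-6=19
Step 5: prey: 84+42-31=95; pred: 19+15-7=27
Step 6: prey: 95+47-51=91; pred: 27+25-10=42
Step 7: prey: 91+45-76=60; pred: 42+38-16=64
Step 8: prey: 60+30-76=14; pred: 64+38-25=77
Step 9: prey: 14+7-21=0; pred: 77+10-30=57
Step 10: prey: 0+0-0=0; pred: 57+0-22=35
Step 11: prey: 0+0-0=0; pred: 35+0-14=21
Step 12: prey: 0+0-0=0; pred: 21+0-8=13
Max prey = 95 at step 5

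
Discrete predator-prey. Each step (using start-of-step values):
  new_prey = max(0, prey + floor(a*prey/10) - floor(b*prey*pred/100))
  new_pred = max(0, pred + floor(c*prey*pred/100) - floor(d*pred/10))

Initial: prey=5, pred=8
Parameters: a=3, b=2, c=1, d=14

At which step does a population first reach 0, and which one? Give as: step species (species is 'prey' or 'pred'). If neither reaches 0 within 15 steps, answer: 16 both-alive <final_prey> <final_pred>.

Step 1: prey: 5+1-0=6; pred: 8+0-11=0
First extinction: pred at step 1

Answer: 1 pred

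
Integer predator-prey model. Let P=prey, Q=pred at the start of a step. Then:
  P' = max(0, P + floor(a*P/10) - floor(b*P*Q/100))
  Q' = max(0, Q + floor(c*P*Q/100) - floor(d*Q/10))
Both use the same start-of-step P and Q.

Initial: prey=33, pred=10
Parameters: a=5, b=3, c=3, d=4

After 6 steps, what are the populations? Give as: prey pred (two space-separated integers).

Step 1: prey: 33+16-9=40; pred: 10+9-4=15
Step 2: prey: 40+20-18=42; pred: 15+18-6=27
Step 3: prey: 42+21-34=29; pred: 27+34-10=51
Step 4: prey: 29+14-44=0; pred: 51+44-20=75
Step 5: prey: 0+0-0=0; pred: 75+0-30=45
Step 6: prey: 0+0-0=0; pred: 45+0-18=27

Answer: 0 27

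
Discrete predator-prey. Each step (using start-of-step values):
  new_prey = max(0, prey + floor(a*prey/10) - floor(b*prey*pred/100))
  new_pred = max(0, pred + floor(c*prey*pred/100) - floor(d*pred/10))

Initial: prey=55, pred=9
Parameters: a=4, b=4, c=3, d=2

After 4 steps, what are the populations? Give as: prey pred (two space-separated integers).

Step 1: prey: 55+22-19=58; pred: 9+14-1=22
Step 2: prey: 58+23-51=30; pred: 22+38-4=56
Step 3: prey: 30+12-67=0; pred: 56+50-11=95
Step 4: prey: 0+0-0=0; pred: 95+0-19=76

Answer: 0 76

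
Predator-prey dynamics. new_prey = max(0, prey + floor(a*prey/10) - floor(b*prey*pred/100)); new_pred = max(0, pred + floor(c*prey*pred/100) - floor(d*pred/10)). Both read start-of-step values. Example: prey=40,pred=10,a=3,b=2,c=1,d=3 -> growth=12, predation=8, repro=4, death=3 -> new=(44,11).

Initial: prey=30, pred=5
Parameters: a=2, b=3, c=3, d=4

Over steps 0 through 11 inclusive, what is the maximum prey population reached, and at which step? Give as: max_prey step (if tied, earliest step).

Step 1: prey: 30+6-4=32; pred: 5+4-2=7
Step 2: prey: 32+6-6=32; pred: 7+6-2=11
Step 3: prey: 32+6-10=28; pred: 11+10-4=17
Step 4: prey: 28+5-14=19; pred: 17+14-6=25
Step 5: prey: 19+3-14=8; pred: 25+14-10=29
Step 6: prey: 8+1-6=3; pred: 29+6-11=24
Step 7: prey: 3+0-2=1; pred: 24+2-9=17
Step 8: prey: 1+0-0=1; pred: 17+0-6=11
Step 9: prey: 1+0-0=1; pred: 11+0-4=7
Step 10: prey: 1+0-0=1; pred: 7+0-2=5
Step 11: prey: 1+0-0=1; pred: 5+0-2=3
Max prey = 32 at step 1

Answer: 32 1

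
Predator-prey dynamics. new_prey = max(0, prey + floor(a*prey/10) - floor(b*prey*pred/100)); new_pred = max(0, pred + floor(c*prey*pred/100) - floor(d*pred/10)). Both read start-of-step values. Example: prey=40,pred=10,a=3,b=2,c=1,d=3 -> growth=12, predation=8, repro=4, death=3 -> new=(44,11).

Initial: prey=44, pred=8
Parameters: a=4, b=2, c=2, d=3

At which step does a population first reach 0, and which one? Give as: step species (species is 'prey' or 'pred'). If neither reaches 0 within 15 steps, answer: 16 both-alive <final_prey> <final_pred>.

Step 1: prey: 44+17-7=54; pred: 8+7-2=13
Step 2: prey: 54+21-14=61; pred: 13+14-3=24
Step 3: prey: 61+24-29=56; pred: 24+29-7=46
Step 4: prey: 56+22-51=27; pred: 46+51-13=84
Step 5: prey: 27+10-45=0; pred: 84+45-25=104
First extinction: prey at step 5

Answer: 5 prey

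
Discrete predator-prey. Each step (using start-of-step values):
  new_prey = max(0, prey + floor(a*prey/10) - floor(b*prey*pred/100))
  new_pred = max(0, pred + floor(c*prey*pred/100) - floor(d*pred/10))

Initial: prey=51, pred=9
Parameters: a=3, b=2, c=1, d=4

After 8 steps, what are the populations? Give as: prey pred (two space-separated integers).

Answer: 30 35

Derivation:
Step 1: prey: 51+15-9=57; pred: 9+4-3=10
Step 2: prey: 57+17-11=63; pred: 10+5-4=11
Step 3: prey: 63+18-13=68; pred: 11+6-4=13
Step 4: prey: 68+20-17=71; pred: 13+8-5=16
Step 5: prey: 71+21-22=70; pred: 16+11-6=21
Step 6: prey: 70+21-29=62; pred: 21+14-8=27
Step 7: prey: 62+18-33=47; pred: 27+16-10=33
Step 8: prey: 47+14-31=30; pred: 33+15-13=35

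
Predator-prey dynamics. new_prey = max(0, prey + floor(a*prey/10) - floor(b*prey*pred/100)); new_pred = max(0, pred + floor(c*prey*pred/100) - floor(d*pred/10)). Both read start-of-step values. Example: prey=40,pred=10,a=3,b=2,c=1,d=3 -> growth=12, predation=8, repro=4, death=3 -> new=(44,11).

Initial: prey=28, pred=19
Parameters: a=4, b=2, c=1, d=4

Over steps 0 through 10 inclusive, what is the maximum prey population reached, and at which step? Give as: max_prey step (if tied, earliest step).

Answer: 72 9

Derivation:
Step 1: prey: 28+11-10=29; pred: 19+5-7=17
Step 2: prey: 29+11-9=31; pred: 17+4-6=15
Step 3: prey: 31+12-9=34; pred: 15+4-6=13
Step 4: prey: 34+13-8=39; pred: 13+4-5=12
Step 5: prey: 39+15-9=45; pred: 12+4-4=12
Step 6: prey: 45+18-10=53; pred: 12+5-4=13
Step 7: prey: 53+21-13=61; pred: 13+6-5=14
Step 8: prey: 61+24-17=68; pred: 14+8-5=17
Step 9: prey: 68+27-23=72; pred: 17+11-6=22
Step 10: prey: 72+28-31=69; pred: 22+15-8=29
Max prey = 72 at step 9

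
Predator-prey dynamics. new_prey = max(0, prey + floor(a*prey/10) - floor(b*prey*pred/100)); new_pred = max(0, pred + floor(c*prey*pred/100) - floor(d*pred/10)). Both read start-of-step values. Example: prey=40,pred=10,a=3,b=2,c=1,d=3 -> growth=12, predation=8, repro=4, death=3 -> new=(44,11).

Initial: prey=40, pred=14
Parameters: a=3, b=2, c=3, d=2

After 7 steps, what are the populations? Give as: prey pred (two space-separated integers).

Answer: 0 49

Derivation:
Step 1: prey: 40+12-11=41; pred: 14+16-2=28
Step 2: prey: 41+12-22=31; pred: 28+34-5=57
Step 3: prey: 31+9-35=5; pred: 57+53-11=99
Step 4: prey: 5+1-9=0; pred: 99+14-19=94
Step 5: prey: 0+0-0=0; pred: 94+0-18=76
Step 6: prey: 0+0-0=0; pred: 76+0-15=61
Step 7: prey: 0+0-0=0; pred: 61+0-12=49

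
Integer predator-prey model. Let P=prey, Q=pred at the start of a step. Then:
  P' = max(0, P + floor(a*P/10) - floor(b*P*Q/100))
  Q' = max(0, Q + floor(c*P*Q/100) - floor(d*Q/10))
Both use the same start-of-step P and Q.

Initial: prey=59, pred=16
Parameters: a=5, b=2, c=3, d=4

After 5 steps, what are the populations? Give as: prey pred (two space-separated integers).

Answer: 0 80

Derivation:
Step 1: prey: 59+29-18=70; pred: 16+28-6=38
Step 2: prey: 70+35-53=52; pred: 38+79-15=102
Step 3: prey: 52+26-106=0; pred: 102+159-40=221
Step 4: prey: 0+0-0=0; pred: 221+0-88=133
Step 5: prey: 0+0-0=0; pred: 133+0-53=80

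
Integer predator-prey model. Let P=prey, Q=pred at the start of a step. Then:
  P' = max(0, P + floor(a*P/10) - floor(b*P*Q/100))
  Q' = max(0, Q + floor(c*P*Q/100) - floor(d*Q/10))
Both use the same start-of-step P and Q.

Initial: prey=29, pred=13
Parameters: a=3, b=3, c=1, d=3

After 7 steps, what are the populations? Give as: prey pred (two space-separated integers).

Answer: 21 8

Derivation:
Step 1: prey: 29+8-11=26; pred: 13+3-3=13
Step 2: prey: 26+7-10=23; pred: 13+3-3=13
Step 3: prey: 23+6-8=21; pred: 13+2-3=12
Step 4: prey: 21+6-7=20; pred: 12+2-3=11
Step 5: prey: 20+6-6=20; pred: 11+2-3=10
Step 6: prey: 20+6-6=20; pred: 10+2-3=9
Step 7: prey: 20+6-5=21; pred: 9+1-2=8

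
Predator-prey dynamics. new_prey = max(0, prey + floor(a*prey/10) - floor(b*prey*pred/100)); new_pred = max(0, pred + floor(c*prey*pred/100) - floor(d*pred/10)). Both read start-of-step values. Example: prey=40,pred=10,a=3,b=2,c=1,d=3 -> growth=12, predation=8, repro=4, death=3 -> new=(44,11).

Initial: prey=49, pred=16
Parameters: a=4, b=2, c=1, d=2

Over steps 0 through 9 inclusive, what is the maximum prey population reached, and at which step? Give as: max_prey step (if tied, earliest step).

Answer: 53 1

Derivation:
Step 1: prey: 49+19-15=53; pred: 16+7-3=20
Step 2: prey: 53+21-21=53; pred: 20+10-4=26
Step 3: prey: 53+21-27=47; pred: 26+13-5=34
Step 4: prey: 47+18-31=34; pred: 34+15-6=43
Step 5: prey: 34+13-29=18; pred: 43+14-8=49
Step 6: prey: 18+7-17=8; pred: 49+8-9=48
Step 7: prey: 8+3-7=4; pred: 48+3-9=42
Step 8: prey: 4+1-3=2; pred: 42+1-8=35
Step 9: prey: 2+0-1=1; pred: 35+0-7=28
Max prey = 53 at step 1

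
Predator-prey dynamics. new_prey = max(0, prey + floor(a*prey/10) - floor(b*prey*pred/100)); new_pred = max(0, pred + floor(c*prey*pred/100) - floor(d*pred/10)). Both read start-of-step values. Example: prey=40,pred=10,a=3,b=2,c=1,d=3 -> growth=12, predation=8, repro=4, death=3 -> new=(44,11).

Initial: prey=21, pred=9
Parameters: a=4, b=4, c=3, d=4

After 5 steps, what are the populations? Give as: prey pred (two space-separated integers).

Step 1: prey: 21+8-7=22; pred: 9+5-3=11
Step 2: prey: 22+8-9=21; pred: 11+7-4=14
Step 3: prey: 21+8-11=18; pred: 14+8-5=17
Step 4: prey: 18+7-12=13; pred: 17+9-6=20
Step 5: prey: 13+5-10=8; pred: 20+7-8=19

Answer: 8 19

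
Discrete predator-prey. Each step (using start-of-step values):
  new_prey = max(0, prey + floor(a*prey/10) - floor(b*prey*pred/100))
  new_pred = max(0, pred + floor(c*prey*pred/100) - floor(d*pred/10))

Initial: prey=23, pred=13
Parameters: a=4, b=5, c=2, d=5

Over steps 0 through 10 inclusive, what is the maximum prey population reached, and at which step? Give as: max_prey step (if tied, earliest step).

Answer: 45 10

Derivation:
Step 1: prey: 23+9-14=18; pred: 13+5-6=12
Step 2: prey: 18+7-10=15; pred: 12+4-6=10
Step 3: prey: 15+6-7=14; pred: 10+3-5=8
Step 4: prey: 14+5-5=14; pred: 8+2-4=6
Step 5: prey: 14+5-4=15; pred: 6+1-3=4
Step 6: prey: 15+6-3=18; pred: 4+1-2=3
Step 7: prey: 18+7-2=23; pred: 3+1-1=3
Step 8: prey: 23+9-3=29; pred: 3+1-1=3
Step 9: prey: 29+11-4=36; pred: 3+1-1=3
Step 10: prey: 36+14-5=45; pred: 3+2-1=4
Max prey = 45 at step 10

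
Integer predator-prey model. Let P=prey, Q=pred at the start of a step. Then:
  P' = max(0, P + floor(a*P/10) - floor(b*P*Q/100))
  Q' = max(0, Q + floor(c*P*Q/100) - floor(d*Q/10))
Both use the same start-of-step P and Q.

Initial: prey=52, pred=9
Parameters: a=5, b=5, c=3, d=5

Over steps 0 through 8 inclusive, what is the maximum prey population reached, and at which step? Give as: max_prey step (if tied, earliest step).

Step 1: prey: 52+26-23=55; pred: 9+14-4=19
Step 2: prey: 55+27-52=30; pred: 19+31-9=41
Step 3: prey: 30+15-61=0; pred: 41+36-20=57
Step 4: prey: 0+0-0=0; pred: 57+0-28=29
Step 5: prey: 0+0-0=0; pred: 29+0-14=15
Step 6: prey: 0+0-0=0; pred: 15+0-7=8
Step 7: prey: 0+0-0=0; pred: 8+0-4=4
Step 8: prey: 0+0-0=0; pred: 4+0-2=2
Max prey = 55 at step 1

Answer: 55 1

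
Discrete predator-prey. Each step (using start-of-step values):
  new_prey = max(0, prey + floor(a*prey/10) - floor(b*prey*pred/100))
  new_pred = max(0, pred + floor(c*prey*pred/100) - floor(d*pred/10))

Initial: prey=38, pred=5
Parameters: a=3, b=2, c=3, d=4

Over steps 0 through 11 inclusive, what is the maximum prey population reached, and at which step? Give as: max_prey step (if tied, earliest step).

Step 1: prey: 38+11-3=46; pred: 5+5-2=8
Step 2: prey: 46+13-7=52; pred: 8+11-3=16
Step 3: prey: 52+15-16=51; pred: 16+24-6=34
Step 4: prey: 51+15-34=32; pred: 34+52-13=73
Step 5: prey: 32+9-46=0; pred: 73+70-29=114
Step 6: prey: 0+0-0=0; pred: 114+0-45=69
Step 7: prey: 0+0-0=0; pred: 69+0-27=42
Step 8: prey: 0+0-0=0; pred: 42+0-16=26
Step 9: prey: 0+0-0=0; pred: 26+0-10=16
Step 10: prey: 0+0-0=0; pred: 16+0-6=10
Step 11: prey: 0+0-0=0; pred: 10+0-4=6
Max prey = 52 at step 2

Answer: 52 2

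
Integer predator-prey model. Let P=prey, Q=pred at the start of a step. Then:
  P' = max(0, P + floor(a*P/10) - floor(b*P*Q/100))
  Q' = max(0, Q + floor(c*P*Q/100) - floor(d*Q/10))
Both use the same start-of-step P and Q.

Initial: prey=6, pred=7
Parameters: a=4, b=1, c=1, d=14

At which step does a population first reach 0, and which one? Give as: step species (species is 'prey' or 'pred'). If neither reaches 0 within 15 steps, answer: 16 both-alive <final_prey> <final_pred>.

Answer: 1 pred

Derivation:
Step 1: prey: 6+2-0=8; pred: 7+0-9=0
First extinction: pred at step 1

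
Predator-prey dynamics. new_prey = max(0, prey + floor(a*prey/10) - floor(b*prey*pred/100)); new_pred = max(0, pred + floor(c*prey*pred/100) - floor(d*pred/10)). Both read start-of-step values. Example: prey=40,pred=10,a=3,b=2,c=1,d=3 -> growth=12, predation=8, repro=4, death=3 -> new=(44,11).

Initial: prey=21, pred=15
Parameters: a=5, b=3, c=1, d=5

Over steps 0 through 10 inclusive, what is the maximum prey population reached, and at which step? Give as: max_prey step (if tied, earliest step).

Step 1: prey: 21+10-9=22; pred: 15+3-7=11
Step 2: prey: 22+11-7=26; pred: 11+2-5=8
Step 3: prey: 26+13-6=33; pred: 8+2-4=6
Step 4: prey: 33+16-5=44; pred: 6+1-3=4
Step 5: prey: 44+22-5=61; pred: 4+1-2=3
Step 6: prey: 61+30-5=86; pred: 3+1-1=3
Step 7: prey: 86+43-7=122; pred: 3+2-1=4
Step 8: prey: 122+61-14=169; pred: 4+4-2=6
Step 9: prey: 169+84-30=223; pred: 6+10-3=13
Step 10: prey: 223+111-86=248; pred: 13+28-6=35
Max prey = 248 at step 10

Answer: 248 10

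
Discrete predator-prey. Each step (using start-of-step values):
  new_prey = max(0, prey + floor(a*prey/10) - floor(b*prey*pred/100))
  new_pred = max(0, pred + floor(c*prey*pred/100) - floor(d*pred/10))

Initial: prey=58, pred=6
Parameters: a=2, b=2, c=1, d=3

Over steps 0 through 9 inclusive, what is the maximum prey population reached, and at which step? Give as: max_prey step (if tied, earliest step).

Answer: 65 2

Derivation:
Step 1: prey: 58+11-6=63; pred: 6+3-1=8
Step 2: prey: 63+12-10=65; pred: 8+5-2=11
Step 3: prey: 65+13-14=64; pred: 11+7-3=15
Step 4: prey: 64+12-19=57; pred: 15+9-4=20
Step 5: prey: 57+11-22=46; pred: 20+11-6=25
Step 6: prey: 46+9-23=32; pred: 25+11-7=29
Step 7: prey: 32+6-18=20; pred: 29+9-8=30
Step 8: prey: 20+4-12=12; pred: 30+6-9=27
Step 9: prey: 12+2-6=8; pred: 27+3-8=22
Max prey = 65 at step 2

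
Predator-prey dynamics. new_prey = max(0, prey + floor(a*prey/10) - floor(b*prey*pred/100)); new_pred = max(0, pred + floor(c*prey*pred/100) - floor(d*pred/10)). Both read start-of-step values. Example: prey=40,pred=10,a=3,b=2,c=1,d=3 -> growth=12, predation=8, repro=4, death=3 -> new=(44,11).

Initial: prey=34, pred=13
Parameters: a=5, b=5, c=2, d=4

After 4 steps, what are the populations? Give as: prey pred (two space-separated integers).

Answer: 6 16

Derivation:
Step 1: prey: 34+17-22=29; pred: 13+8-5=16
Step 2: prey: 29+14-23=20; pred: 16+9-6=19
Step 3: prey: 20+10-19=11; pred: 19+7-7=19
Step 4: prey: 11+5-10=6; pred: 19+4-7=16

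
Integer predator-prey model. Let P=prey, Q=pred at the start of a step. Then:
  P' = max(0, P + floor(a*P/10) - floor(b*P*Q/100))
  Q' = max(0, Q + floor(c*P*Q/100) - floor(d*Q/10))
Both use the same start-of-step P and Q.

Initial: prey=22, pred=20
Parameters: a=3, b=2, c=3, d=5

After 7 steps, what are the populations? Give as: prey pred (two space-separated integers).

Answer: 8 11

Derivation:
Step 1: prey: 22+6-8=20; pred: 20+13-10=23
Step 2: prey: 20+6-9=17; pred: 23+13-11=25
Step 3: prey: 17+5-8=14; pred: 25+12-12=25
Step 4: prey: 14+4-7=11; pred: 25+10-12=23
Step 5: prey: 11+3-5=9; pred: 23+7-11=19
Step 6: prey: 9+2-3=8; pred: 19+5-9=15
Step 7: prey: 8+2-2=8; pred: 15+3-7=11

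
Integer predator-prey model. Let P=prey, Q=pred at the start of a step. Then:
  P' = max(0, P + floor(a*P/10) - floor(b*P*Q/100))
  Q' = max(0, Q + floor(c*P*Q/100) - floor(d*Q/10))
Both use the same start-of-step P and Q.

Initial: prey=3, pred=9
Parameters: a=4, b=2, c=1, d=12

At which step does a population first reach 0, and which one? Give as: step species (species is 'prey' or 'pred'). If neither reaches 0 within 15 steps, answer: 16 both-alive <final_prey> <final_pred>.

Answer: 1 pred

Derivation:
Step 1: prey: 3+1-0=4; pred: 9+0-10=0
First extinction: pred at step 1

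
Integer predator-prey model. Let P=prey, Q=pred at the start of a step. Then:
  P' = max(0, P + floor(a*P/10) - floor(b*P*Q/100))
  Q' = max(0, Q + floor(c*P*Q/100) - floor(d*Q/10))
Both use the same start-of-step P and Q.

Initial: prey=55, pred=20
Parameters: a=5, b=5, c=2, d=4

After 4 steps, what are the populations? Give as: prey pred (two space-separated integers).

Step 1: prey: 55+27-55=27; pred: 20+22-8=34
Step 2: prey: 27+13-45=0; pred: 34+18-13=39
Step 3: prey: 0+0-0=0; pred: 39+0-15=24
Step 4: prey: 0+0-0=0; pred: 24+0-9=15

Answer: 0 15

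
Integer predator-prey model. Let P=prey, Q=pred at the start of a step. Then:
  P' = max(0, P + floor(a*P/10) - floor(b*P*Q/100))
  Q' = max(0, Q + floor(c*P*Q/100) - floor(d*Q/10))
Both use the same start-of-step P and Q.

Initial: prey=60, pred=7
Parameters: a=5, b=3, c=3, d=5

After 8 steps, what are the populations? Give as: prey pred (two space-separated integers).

Step 1: prey: 60+30-12=78; pred: 7+12-3=16
Step 2: prey: 78+39-37=80; pred: 16+37-8=45
Step 3: prey: 80+40-108=12; pred: 45+108-22=131
Step 4: prey: 12+6-47=0; pred: 131+47-65=113
Step 5: prey: 0+0-0=0; pred: 113+0-56=57
Step 6: prey: 0+0-0=0; pred: 57+0-28=29
Step 7: prey: 0+0-0=0; pred: 29+0-14=15
Step 8: prey: 0+0-0=0; pred: 15+0-7=8

Answer: 0 8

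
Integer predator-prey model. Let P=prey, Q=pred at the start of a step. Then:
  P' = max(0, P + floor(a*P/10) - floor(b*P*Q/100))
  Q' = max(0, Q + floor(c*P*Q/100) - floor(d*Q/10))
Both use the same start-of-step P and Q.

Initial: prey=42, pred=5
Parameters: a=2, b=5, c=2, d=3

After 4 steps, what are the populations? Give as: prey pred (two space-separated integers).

Step 1: prey: 42+8-10=40; pred: 5+4-1=8
Step 2: prey: 40+8-16=32; pred: 8+6-2=12
Step 3: prey: 32+6-19=19; pred: 12+7-3=16
Step 4: prey: 19+3-15=7; pred: 16+6-4=18

Answer: 7 18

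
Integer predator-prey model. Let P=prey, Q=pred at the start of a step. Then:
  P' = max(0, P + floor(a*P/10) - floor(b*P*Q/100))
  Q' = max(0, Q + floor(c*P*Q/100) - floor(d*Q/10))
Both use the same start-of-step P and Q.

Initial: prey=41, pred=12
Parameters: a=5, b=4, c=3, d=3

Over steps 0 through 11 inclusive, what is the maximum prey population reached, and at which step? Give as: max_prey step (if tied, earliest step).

Step 1: prey: 41+20-19=42; pred: 12+14-3=23
Step 2: prey: 42+21-38=25; pred: 23+28-6=45
Step 3: prey: 25+12-45=0; pred: 45+33-13=65
Step 4: prey: 0+0-0=0; pred: 65+0-19=46
Step 5: prey: 0+0-0=0; pred: 46+0-13=33
Step 6: prey: 0+0-0=0; pred: 33+0-9=24
Step 7: prey: 0+0-0=0; pred: 24+0-7=17
Step 8: prey: 0+0-0=0; pred: 17+0-5=12
Step 9: prey: 0+0-0=0; pred: 12+0-3=9
Step 10: prey: 0+0-0=0; pred: 9+0-2=7
Step 11: prey: 0+0-0=0; pred: 7+0-2=5
Max prey = 42 at step 1

Answer: 42 1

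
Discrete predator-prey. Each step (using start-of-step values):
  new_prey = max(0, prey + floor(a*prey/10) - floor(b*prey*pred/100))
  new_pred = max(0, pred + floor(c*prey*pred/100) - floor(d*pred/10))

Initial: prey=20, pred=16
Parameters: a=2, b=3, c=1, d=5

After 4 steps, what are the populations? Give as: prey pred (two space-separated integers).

Answer: 15 2

Derivation:
Step 1: prey: 20+4-9=15; pred: 16+3-8=11
Step 2: prey: 15+3-4=14; pred: 11+1-5=7
Step 3: prey: 14+2-2=14; pred: 7+0-3=4
Step 4: prey: 14+2-1=15; pred: 4+0-2=2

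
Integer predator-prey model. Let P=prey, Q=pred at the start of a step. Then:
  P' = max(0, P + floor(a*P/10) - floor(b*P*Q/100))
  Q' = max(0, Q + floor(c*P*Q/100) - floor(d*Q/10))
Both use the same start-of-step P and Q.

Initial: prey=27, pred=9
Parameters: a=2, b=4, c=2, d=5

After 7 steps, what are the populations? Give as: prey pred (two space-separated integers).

Step 1: prey: 27+5-9=23; pred: 9+4-4=9
Step 2: prey: 23+4-8=19; pred: 9+4-4=9
Step 3: prey: 19+3-6=16; pred: 9+3-4=8
Step 4: prey: 16+3-5=14; pred: 8+2-4=6
Step 5: prey: 14+2-3=13; pred: 6+1-3=4
Step 6: prey: 13+2-2=13; pred: 4+1-2=3
Step 7: prey: 13+2-1=14; pred: 3+0-1=2

Answer: 14 2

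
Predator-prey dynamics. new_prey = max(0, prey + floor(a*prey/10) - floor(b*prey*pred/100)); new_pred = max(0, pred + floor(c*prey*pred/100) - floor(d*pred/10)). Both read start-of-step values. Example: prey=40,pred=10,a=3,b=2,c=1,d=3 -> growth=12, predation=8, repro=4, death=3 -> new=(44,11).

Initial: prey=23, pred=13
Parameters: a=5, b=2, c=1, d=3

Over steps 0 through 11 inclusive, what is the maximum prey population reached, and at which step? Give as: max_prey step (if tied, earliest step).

Step 1: prey: 23+11-5=29; pred: 13+2-3=12
Step 2: prey: 29+14-6=37; pred: 12+3-3=12
Step 3: prey: 37+18-8=47; pred: 12+4-3=13
Step 4: prey: 47+23-12=58; pred: 13+6-3=16
Step 5: prey: 58+29-18=69; pred: 16+9-4=21
Step 6: prey: 69+34-28=75; pred: 21+14-6=29
Step 7: prey: 75+37-43=69; pred: 29+21-8=42
Step 8: prey: 69+34-57=46; pred: 42+28-12=58
Step 9: prey: 46+23-53=16; pred: 58+26-17=67
Step 10: prey: 16+8-21=3; pred: 67+10-20=57
Step 11: prey: 3+1-3=1; pred: 57+1-17=41
Max prey = 75 at step 6

Answer: 75 6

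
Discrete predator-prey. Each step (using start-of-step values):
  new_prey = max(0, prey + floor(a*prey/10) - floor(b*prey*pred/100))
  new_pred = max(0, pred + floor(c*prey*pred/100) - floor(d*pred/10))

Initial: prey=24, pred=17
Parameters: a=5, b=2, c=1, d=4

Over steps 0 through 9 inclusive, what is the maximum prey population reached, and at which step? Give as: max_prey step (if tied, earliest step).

Step 1: prey: 24+12-8=28; pred: 17+4-6=15
Step 2: prey: 28+14-8=34; pred: 15+4-6=13
Step 3: prey: 34+17-8=43; pred: 13+4-5=12
Step 4: prey: 43+21-10=54; pred: 12+5-4=13
Step 5: prey: 54+27-14=67; pred: 13+7-5=15
Step 6: prey: 67+33-20=80; pred: 15+10-6=19
Step 7: prey: 80+40-30=90; pred: 19+15-7=27
Step 8: prey: 90+45-48=87; pred: 27+24-10=41
Step 9: prey: 87+43-71=59; pred: 41+35-16=60
Max prey = 90 at step 7

Answer: 90 7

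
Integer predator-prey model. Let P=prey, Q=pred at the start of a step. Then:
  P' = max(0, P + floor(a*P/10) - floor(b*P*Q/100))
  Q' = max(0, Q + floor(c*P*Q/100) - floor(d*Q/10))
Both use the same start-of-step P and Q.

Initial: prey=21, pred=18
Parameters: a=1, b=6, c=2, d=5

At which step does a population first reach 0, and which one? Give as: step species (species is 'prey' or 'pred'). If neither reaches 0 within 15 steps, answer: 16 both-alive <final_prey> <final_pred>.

Answer: 16 both-alive 1 1

Derivation:
Step 1: prey: 21+2-22=1; pred: 18+7-9=16
Step 2: prey: 1+0-0=1; pred: 16+0-8=8
Step 3: prey: 1+0-0=1; pred: 8+0-4=4
Step 4: prey: 1+0-0=1; pred: 4+0-2=2
Step 5: prey: 1+0-0=1; pred: 2+0-1=1
Step 6: prey: 1+0-0=1; pred: 1+0-0=1
Steps 7-15: state stable at prey=1, pred=1 (no change)
No extinction within 15 steps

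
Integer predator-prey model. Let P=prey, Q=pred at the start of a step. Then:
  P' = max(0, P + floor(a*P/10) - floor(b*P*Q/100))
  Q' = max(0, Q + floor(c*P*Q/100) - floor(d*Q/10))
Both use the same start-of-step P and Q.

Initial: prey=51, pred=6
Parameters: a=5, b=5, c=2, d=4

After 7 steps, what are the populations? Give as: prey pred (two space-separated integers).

Answer: 0 10

Derivation:
Step 1: prey: 51+25-15=61; pred: 6+6-2=10
Step 2: prey: 61+30-30=61; pred: 10+12-4=18
Step 3: prey: 61+30-54=37; pred: 18+21-7=32
Step 4: prey: 37+18-59=0; pred: 32+23-12=43
Step 5: prey: 0+0-0=0; pred: 43+0-17=26
Step 6: prey: 0+0-0=0; pred: 26+0-10=16
Step 7: prey: 0+0-0=0; pred: 16+0-6=10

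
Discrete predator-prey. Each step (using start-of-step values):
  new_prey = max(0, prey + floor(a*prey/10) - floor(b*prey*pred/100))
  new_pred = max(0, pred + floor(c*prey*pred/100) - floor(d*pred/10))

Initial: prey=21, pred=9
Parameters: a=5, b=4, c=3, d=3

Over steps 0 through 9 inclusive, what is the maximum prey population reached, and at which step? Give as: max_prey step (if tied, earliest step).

Step 1: prey: 21+10-7=24; pred: 9+5-2=12
Step 2: prey: 24+12-11=25; pred: 12+8-3=17
Step 3: prey: 25+12-17=20; pred: 17+12-5=24
Step 4: prey: 20+10-19=11; pred: 24+14-7=31
Step 5: prey: 11+5-13=3; pred: 31+10-9=32
Step 6: prey: 3+1-3=1; pred: 32+2-9=25
Step 7: prey: 1+0-1=0; pred: 25+0-7=18
Step 8: prey: 0+0-0=0; pred: 18+0-5=13
Step 9: prey: 0+0-0=0; pred: 13+0-3=10
Max prey = 25 at step 2

Answer: 25 2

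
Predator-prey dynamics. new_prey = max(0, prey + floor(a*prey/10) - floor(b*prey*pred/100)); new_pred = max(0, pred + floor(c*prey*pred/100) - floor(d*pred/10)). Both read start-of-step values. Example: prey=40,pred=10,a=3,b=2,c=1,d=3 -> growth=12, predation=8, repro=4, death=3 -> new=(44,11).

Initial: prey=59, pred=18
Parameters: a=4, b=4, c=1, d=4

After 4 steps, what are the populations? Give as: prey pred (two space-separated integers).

Answer: 10 13

Derivation:
Step 1: prey: 59+23-42=40; pred: 18+10-7=21
Step 2: prey: 40+16-33=23; pred: 21+8-8=21
Step 3: prey: 23+9-19=13; pred: 21+4-8=17
Step 4: prey: 13+5-8=10; pred: 17+2-6=13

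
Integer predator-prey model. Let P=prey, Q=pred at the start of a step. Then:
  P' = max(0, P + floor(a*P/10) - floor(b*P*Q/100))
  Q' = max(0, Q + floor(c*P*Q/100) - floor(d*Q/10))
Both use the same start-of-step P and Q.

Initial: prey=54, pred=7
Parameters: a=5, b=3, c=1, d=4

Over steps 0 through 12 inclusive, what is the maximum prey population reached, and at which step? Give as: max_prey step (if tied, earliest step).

Step 1: prey: 54+27-11=70; pred: 7+3-2=8
Step 2: prey: 70+35-16=89; pred: 8+5-3=10
Step 3: prey: 89+44-26=107; pred: 10+8-4=14
Step 4: prey: 107+53-44=116; pred: 14+14-5=23
Step 5: prey: 116+58-80=94; pred: 23+26-9=40
Step 6: prey: 94+47-112=29; pred: 40+37-16=61
Step 7: prey: 29+14-53=0; pred: 61+17-24=54
Step 8: prey: 0+0-0=0; pred: 54+0-21=33
Step 9: prey: 0+0-0=0; pred: 33+0-13=20
Step 10: prey: 0+0-0=0; pred: 20+0-8=12
Step 11: prey: 0+0-0=0; pred: 12+0-4=8
Step 12: prey: 0+0-0=0; pred: 8+0-3=5
Max prey = 116 at step 4

Answer: 116 4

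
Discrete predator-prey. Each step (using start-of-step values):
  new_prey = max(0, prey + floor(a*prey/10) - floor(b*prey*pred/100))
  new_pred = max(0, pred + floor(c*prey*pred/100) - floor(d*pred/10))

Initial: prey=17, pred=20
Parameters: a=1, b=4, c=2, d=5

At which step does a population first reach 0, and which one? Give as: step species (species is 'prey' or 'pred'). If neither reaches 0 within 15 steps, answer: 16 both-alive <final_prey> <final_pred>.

Step 1: prey: 17+1-13=5; pred: 20+6-10=16
Step 2: prey: 5+0-3=2; pred: 16+1-8=9
Step 3: prey: 2+0-0=2; pred: 9+0-4=5
Step 4: prey: 2+0-0=2; pred: 5+0-2=3
Step 5: prey: 2+0-0=2; pred: 3+0-1=2
Step 6: prey: 2+0-0=2; pred: 2+0-1=1
Step 7: prey: 2+0-0=2; pred: 1+0-0=1
Steps 8-15: state stable at prey=2, pred=1 (no change)
No extinction within 15 steps

Answer: 16 both-alive 2 1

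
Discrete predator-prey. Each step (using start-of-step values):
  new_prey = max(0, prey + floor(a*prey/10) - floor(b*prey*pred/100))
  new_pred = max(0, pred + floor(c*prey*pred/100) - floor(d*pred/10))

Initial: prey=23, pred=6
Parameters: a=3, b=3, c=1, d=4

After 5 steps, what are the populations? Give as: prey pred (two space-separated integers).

Step 1: prey: 23+6-4=25; pred: 6+1-2=5
Step 2: prey: 25+7-3=29; pred: 5+1-2=4
Step 3: prey: 29+8-3=34; pred: 4+1-1=4
Step 4: prey: 34+10-4=40; pred: 4+1-1=4
Step 5: prey: 40+12-4=48; pred: 4+1-1=4

Answer: 48 4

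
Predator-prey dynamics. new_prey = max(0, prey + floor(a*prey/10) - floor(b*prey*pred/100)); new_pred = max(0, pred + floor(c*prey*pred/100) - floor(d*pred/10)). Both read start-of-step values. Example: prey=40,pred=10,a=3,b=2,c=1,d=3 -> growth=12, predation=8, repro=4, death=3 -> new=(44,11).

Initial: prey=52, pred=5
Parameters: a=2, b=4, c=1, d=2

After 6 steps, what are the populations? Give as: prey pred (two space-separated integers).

Step 1: prey: 52+10-10=52; pred: 5+2-1=6
Step 2: prey: 52+10-12=50; pred: 6+3-1=8
Step 3: prey: 50+10-16=44; pred: 8+4-1=11
Step 4: prey: 44+8-19=33; pred: 11+4-2=13
Step 5: prey: 33+6-17=22; pred: 13+4-2=15
Step 6: prey: 22+4-13=13; pred: 15+3-3=15

Answer: 13 15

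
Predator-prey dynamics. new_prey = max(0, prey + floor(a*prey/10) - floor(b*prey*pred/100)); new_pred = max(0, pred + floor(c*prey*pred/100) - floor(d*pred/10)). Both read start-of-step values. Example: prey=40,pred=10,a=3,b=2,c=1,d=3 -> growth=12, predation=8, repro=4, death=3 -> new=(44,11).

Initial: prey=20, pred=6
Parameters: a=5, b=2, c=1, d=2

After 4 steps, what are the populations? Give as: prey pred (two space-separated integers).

Answer: 74 9

Derivation:
Step 1: prey: 20+10-2=28; pred: 6+1-1=6
Step 2: prey: 28+14-3=39; pred: 6+1-1=6
Step 3: prey: 39+19-4=54; pred: 6+2-1=7
Step 4: prey: 54+27-7=74; pred: 7+3-1=9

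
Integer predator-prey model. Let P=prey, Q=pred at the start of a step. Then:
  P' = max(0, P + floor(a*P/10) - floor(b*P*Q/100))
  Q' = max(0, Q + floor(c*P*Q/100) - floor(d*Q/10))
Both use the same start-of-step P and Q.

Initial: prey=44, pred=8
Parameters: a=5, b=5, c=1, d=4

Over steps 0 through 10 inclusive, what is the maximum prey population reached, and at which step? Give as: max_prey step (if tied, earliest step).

Step 1: prey: 44+22-17=49; pred: 8+3-3=8
Step 2: prey: 49+24-19=54; pred: 8+3-3=8
Step 3: prey: 54+27-21=60; pred: 8+4-3=9
Step 4: prey: 60+30-27=63; pred: 9+5-3=11
Step 5: prey: 63+31-34=60; pred: 11+6-4=13
Step 6: prey: 60+30-39=51; pred: 13+7-5=15
Step 7: prey: 51+25-38=38; pred: 15+7-6=16
Step 8: prey: 38+19-30=27; pred: 16+6-6=16
Step 9: prey: 27+13-21=19; pred: 16+4-6=14
Step 10: prey: 19+9-13=15; pred: 14+2-5=11
Max prey = 63 at step 4

Answer: 63 4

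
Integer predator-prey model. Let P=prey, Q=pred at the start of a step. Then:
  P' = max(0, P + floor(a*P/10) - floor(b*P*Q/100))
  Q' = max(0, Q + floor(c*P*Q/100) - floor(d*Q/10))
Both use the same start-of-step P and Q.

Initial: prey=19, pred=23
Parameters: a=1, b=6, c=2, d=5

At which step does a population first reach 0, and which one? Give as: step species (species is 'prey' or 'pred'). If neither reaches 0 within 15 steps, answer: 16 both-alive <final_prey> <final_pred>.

Answer: 1 prey

Derivation:
Step 1: prey: 19+1-26=0; pred: 23+8-11=20
First extinction: prey at step 1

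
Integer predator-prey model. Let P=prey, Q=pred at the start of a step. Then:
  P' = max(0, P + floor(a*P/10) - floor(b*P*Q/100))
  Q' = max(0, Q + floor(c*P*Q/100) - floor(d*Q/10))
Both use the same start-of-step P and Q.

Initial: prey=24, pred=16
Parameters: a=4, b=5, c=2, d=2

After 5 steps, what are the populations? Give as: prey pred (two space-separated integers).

Step 1: prey: 24+9-19=14; pred: 16+7-3=20
Step 2: prey: 14+5-14=5; pred: 20+5-4=21
Step 3: prey: 5+2-5=2; pred: 21+2-4=19
Step 4: prey: 2+0-1=1; pred: 19+0-3=16
Step 5: prey: 1+0-0=1; pred: 16+0-3=13

Answer: 1 13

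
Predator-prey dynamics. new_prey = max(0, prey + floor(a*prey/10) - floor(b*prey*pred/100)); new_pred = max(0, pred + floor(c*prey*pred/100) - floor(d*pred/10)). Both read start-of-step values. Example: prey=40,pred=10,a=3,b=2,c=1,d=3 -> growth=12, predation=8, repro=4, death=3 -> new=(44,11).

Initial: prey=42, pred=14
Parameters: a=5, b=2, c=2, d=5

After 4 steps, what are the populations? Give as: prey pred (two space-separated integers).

Answer: 34 76

Derivation:
Step 1: prey: 42+21-11=52; pred: 14+11-7=18
Step 2: prey: 52+26-18=60; pred: 18+18-9=27
Step 3: prey: 60+30-32=58; pred: 27+32-13=46
Step 4: prey: 58+29-53=34; pred: 46+53-23=76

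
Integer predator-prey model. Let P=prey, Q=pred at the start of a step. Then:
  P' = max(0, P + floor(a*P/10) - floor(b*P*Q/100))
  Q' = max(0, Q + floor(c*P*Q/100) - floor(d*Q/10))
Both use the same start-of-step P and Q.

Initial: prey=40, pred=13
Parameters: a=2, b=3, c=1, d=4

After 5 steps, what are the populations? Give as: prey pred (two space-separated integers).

Answer: 19 7

Derivation:
Step 1: prey: 40+8-15=33; pred: 13+5-5=13
Step 2: prey: 33+6-12=27; pred: 13+4-5=12
Step 3: prey: 27+5-9=23; pred: 12+3-4=11
Step 4: prey: 23+4-7=20; pred: 11+2-4=9
Step 5: prey: 20+4-5=19; pred: 9+1-3=7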